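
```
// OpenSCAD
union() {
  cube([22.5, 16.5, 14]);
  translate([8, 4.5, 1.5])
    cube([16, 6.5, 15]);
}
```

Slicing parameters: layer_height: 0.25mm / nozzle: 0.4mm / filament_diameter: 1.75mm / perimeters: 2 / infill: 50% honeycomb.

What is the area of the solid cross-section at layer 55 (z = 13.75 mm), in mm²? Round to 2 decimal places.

381.00 mm²

At z = 13.75 mm: the cube is present — its section is the full 22.5×16.5 rectangle (area 371.25 mm²); the cube at (8, 4.5) (footprint 16×6.5) is included at this height (area 104.00 mm²); Combining (union): the regions partially overlap — summed areas 475.25 mm² minus the doubly-counted overlap 94.25 mm² gives 381.00 mm² — area = 381.00 mm². Overall, the cross-section is a single solid region. Net area = 381.00 mm².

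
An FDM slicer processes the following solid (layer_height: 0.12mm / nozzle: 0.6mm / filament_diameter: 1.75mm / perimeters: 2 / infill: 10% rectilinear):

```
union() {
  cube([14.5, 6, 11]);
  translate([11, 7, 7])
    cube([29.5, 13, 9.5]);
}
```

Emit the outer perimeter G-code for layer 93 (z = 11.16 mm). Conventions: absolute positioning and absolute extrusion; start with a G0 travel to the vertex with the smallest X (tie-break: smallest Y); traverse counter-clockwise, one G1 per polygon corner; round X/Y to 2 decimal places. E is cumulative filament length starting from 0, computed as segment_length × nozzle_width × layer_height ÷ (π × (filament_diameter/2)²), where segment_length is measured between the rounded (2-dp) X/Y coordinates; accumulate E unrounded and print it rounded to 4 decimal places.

At z = 11.16 mm: the cube does not reach this height (z outside [0, 11]); the cube at (11, 7) (footprint 29.5×13) is included at this height; Taking the union: only the 29.5×13 cube at (11, 7) is present, so the union is just that shape — 1 connected region. The outline is a single polygon with 4 vertices. Extrusion per mm of travel: 0.6 × 0.12 / (π × 0.875²) = 0.029934. Accumulating E over each segment gives final E = 2.5444.

G0 X11.00 Y7.00 Z11.16
G1 X40.50 Y7.00 E0.8831
G1 X40.50 Y20.00 E1.2722
G1 X11.00 Y20.00 E2.1553
G1 X11.00 Y7.00 E2.5444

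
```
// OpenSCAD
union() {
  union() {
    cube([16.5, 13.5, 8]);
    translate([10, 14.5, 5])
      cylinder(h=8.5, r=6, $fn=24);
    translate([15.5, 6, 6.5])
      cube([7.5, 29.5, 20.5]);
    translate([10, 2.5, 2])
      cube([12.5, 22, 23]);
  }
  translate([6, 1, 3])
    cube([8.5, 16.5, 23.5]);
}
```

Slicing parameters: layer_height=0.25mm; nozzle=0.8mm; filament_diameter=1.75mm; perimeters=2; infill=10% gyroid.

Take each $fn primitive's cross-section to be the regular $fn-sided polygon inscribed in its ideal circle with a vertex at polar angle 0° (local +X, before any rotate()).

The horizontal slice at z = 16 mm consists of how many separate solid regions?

1

At z = 16 mm: the cube is absent (z outside [0, 8]); the cylinder at (10, 14.5) is not intersected at this z (z outside [5, 13.5]); the 7.5×29.5 cube at (15.5, 6) contributes its full rectangle; the cube at (10, 2.5) (footprint 12.5×22) is included at this height; Taking the union: the regions partially overlap (shared area 129.50 mm²), so overlapping operands fuse into one piece — 1 connected region; the cube at (6, 1) is present — its section is the full 8.5×16.5 rectangle; Combining (union): the regions partially overlap (shared area 67.50 mm²), so overlapping operands fuse into one piece — 1 connected region. The result has 1 disconnected region.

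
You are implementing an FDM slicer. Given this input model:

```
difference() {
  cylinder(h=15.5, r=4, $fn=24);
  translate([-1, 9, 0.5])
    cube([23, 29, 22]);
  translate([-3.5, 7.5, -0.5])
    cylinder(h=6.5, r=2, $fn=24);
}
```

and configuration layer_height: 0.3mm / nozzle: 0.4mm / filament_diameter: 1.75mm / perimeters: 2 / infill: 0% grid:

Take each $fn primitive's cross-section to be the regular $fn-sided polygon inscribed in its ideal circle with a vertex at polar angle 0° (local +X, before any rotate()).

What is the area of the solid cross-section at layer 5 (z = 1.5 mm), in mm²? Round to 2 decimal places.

49.69 mm²

At z = 1.5 mm: the r=4 cylinder contributes a regular 24-gon of circumradius 4 (area = (24/2)·4.000²·sin(360°/24) = 49.69 mm²); the cube at (-1, 9) (footprint 23×29) is included at this height (area 667.00 mm²); the cylinder at (-3.5, 7.5): section is a regular 24-gon, circumradius r=2 (area = (24/2)·2.000²·sin(360°/24) = 12.42 mm²); After the difference (first − rest): starting from the r=4 cylinder (49.69 mm²), the 23×29 cube at (-1, 9) misses the remaining region (no effect); the r=2 cylinder at (-3.5, 7.5) misses the remaining region (no effect) — area = 49.69 mm². Overall, the cross-section is a single solid region. Net area = 49.69 mm².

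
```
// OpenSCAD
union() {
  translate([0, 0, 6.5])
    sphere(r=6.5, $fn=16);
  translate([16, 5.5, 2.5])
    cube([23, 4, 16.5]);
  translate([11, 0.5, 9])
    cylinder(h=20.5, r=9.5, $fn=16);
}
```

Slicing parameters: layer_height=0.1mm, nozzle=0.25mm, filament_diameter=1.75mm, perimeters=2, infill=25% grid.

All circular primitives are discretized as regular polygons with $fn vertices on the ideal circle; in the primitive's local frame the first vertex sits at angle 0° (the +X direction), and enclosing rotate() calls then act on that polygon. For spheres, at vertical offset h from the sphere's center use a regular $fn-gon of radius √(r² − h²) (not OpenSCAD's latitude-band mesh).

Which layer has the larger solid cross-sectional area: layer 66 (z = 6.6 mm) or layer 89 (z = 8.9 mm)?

Layer 66 (z = 6.6): the r=6.5 sphere contributes a regular 16-gon of circumradius √(6.5²−0.1²) = 6.499 (area = (16/2)·6.499²·sin(360°/16) = 129.32 mm²); the cube at (16, 5.5) (footprint 23×4) is included at this height (area 92.00 mm²); the cylinder at (11, 0.5) is not intersected at this z (z outside [9, 29.5]); Taking the union: the 2 present regions are separate (no shared area or edge), so areas and boundary lengths simply add and each stays a separate island — area = 221.32 mm². So its area = 221.32 mm². Layer 89 (z = 8.9): the r=6.5 sphere contributes a regular 16-gon of circumradius √(6.5²−2.4²) = 6.041 (area = (16/2)·6.041²·sin(360°/16) = 111.71 mm²); the 23×4 cube at (16, 5.5) contributes its full rectangle (area 92.00 mm²); the cylinder at (11, 0.5) is absent (z outside [9, 29.5]); Taking the union: the 2 present regions are separate (no shared area or edge), so areas and boundary lengths simply add and each stays a separate island — area = 203.71 mm². So its area = 203.71 mm². Layer 66 is larger (221.32 vs 203.71 mm²).

layer 66 (z = 6.6 mm)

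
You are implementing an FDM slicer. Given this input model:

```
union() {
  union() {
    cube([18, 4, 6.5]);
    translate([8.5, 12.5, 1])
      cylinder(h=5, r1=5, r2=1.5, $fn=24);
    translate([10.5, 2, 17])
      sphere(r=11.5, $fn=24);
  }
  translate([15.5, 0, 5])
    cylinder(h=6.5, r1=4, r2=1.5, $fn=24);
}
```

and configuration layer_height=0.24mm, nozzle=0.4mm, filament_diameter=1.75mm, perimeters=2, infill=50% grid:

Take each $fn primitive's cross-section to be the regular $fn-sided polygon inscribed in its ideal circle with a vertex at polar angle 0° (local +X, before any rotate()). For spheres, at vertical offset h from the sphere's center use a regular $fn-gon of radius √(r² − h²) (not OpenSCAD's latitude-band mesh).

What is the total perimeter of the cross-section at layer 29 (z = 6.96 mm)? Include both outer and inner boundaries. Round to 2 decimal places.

40.21 mm

At z = 6.96 mm: the cube is absent (z outside [0, 6.5]); the cone at (8.5, 12.5) is not intersected at this z (z outside [1, 6]); the r=11.5 sphere at (10.5, 2) contributes a regular 24-gon of circumradius √(11.5²−10.04²) = 5.608 (perimeter = 2·24·5.608·sin(180°/24) = 35.13 mm); Merging all regions: only the r=11.5 sphere at (10.5, 2) is present, so the union is just that shape — boundary = 35.13 mm; the cone at (15.5, 0) (r1=4→r2=1.5) has section circumradius 3.246 here — a regular 24-gon (perimeter = 2·24·3.246·sin(180°/24) = 20.34 mm); Combining (union): the regions partially overlap (shared area 15.51 mm²), so the edge portions inside another operand are dropped and the merged outline is re-measured after clipping — boundary = 40.21 mm. Overall, the cross-section is a single solid region. Total boundary length (outer) = 40.21 mm.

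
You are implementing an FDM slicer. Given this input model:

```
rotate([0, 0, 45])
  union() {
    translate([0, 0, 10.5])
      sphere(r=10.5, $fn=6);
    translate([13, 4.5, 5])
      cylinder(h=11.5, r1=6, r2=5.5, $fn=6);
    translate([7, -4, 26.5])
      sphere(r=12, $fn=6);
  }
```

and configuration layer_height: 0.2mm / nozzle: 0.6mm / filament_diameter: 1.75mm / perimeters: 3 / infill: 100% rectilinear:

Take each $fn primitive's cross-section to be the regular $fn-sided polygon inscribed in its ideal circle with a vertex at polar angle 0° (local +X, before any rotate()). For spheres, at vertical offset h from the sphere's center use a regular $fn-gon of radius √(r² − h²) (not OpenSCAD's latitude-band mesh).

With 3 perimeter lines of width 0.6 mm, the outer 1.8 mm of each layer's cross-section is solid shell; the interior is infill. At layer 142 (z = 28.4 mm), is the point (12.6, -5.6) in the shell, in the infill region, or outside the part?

shell

At z = 28.4 mm: the sphere does not reach this height (|z−center|=17.900 > r=10.5); the cone at (13, 4.5) is absent (z outside [5, 16.5]); the r=12 sphere at (7, -4) slices to a regular 6-gon of circumradius 11.849 (√(r²−h²) with h=1.9 from center); Combining (union): only the r=12 sphere at (7, -4) is present, so the union is just that shape — 1 connected region; (rotated 45° about Z; rotation is an isometry so areas/perimeters/island counts are preserved). Overall, the cross-section is a single solid region. Undo the 45° rotation: the query point maps to (4.950, -12.869) in the un-rotated model frame. The nearest boundary edge runs (1.08, -14.26)→(12.92, -14.26); distance from the point to it = 1.39 mm. The point is inside the cross-section, 1.39 mm from the nearest boundary — within the 1.8 mm shell band (3 × 0.6).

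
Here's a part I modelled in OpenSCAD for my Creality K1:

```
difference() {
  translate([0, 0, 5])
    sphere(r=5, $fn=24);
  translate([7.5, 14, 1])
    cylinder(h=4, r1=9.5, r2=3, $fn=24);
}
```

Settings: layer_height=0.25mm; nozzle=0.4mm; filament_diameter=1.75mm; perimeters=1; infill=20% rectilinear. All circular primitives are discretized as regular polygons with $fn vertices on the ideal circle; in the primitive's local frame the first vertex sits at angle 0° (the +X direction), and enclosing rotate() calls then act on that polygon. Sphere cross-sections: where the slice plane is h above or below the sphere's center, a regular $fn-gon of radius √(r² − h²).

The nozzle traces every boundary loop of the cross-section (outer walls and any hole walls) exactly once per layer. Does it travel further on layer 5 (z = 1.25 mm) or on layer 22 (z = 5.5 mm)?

layer 22 (z = 5.5 mm)

Layer 5 (z = 1.25): the sphere: section is a regular 24-gon, circumradius = √(r²−h²) = √(5²−3.75²) = 3.307 (perimeter = 2·24·3.307·sin(180°/24) = 20.72 mm); the cone at (7.5, 14) contributes a regular 24-gon of circumradius 9.094 (interpolated between r1=9.5 and r2=3 at t=0.062) (perimeter = 2·24·9.094·sin(180°/24) = 56.97 mm); Taking the first minus the rest: starting from the r=5 sphere, the cone at (7.5, 14) misses the remaining region (no effect) — boundary = 20.72 mm. So its perimeter = 20.72 mm. Layer 22 (z = 5.5): the sphere: section is a regular 24-gon, circumradius = √(r²−h²) = √(5²−0.5²) = 4.975 (perimeter = 2·24·4.975·sin(180°/24) = 31.17 mm); the cone at (7.5, 14) is not intersected at this z (z outside [1, 5]); Subtracting the remaining from the first: none of the subtracted shapes is present at this height, so the r=5 sphere is unchanged — boundary = 31.17 mm. So its perimeter = 31.17 mm. Layer 22 is larger (31.17 vs 20.72 mm).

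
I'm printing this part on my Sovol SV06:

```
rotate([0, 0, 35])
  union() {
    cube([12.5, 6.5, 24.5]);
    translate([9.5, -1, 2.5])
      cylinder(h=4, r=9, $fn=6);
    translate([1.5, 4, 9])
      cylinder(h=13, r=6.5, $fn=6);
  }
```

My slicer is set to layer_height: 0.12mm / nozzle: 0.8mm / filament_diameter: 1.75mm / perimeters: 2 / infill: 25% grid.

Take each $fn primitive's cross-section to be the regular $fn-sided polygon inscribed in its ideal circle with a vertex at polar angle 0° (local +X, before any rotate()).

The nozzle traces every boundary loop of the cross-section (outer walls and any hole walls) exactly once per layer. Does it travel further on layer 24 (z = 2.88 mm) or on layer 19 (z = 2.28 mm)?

layer 24 (z = 2.88 mm)

Layer 24 (z = 2.88): the cube is present — its section is the full 12.5×6.5 rectangle (perimeter 38.00 mm); the r=9 cylinder at (9.5, -1) gives a regular 6-gon of circumradius 9 (constant along its height) (perimeter = 2·6·9.000·sin(180°/6) = 54.00 mm); the cylinder at (1.5, 4) does not reach this height (z outside [9, 22]); Merging all regions: the regions partially overlap (shared area 62.05 mm²), so the edge portions inside another operand are dropped and the merged outline is re-measured after clipping — boundary = 58.90 mm; (rotated 35° about Z; rotation is an isometry so areas/perimeters/island counts are preserved). So its perimeter = 58.90 mm. Layer 19 (z = 2.28): the cube (footprint 12.5×6.5) is included at this height (perimeter 38.00 mm); the cylinder at (9.5, -1) does not reach this height (z outside [2.5, 6.5]); the cylinder at (1.5, 4) is not intersected at this z (z outside [9, 22]); Merging all regions: only the 12.5×6.5 cube is present, so the union is just that shape — boundary = 38.00 mm; (rotated 35° about Z; rotation is an isometry so areas/perimeters/island counts are preserved). So its perimeter = 38.00 mm. Layer 24 is larger (58.90 vs 38.00 mm).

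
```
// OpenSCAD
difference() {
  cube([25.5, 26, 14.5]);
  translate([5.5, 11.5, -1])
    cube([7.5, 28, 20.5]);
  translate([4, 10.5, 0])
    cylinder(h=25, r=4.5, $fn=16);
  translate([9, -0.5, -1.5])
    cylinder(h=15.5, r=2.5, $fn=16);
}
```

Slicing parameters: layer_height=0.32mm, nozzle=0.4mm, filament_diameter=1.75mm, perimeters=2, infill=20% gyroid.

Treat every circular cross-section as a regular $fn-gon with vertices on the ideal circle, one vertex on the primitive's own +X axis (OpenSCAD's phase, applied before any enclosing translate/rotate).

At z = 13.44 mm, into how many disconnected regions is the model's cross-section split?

At z = 13.44 mm: the cube (footprint 25.5×26) is included at this height; the 7.5×28 cube at (5.5, 11.5) contributes its full rectangle; the r=4.5 cylinder at (4, 10.5) contributes a regular 16-gon of circumradius 4.5; the r=2.5 cylinder at (9, -0.5) gives a regular 16-gon of circumradius 2.5 (constant along its height); After the difference (first − rest): starting from the 25.5×26 cube, the 7.5×28 cube at (5.5, 11.5) partially overlaps it — only the 108.75 mm² overlap (of its 210.00 mm²) is removed, clipping the outline; the r=4.5 cylinder at (4, 10.5) partially overlaps it — only the 54.75 mm² overlap (of its 61.99 mm²) is removed, clipping the outline; the r=2.5 cylinder at (9, -0.5) partially overlaps it — only the 7.12 mm² overlap (of its 19.13 mm²) is removed, clipping the outline — 2 connected regions. The result has 2 disconnected regions.

2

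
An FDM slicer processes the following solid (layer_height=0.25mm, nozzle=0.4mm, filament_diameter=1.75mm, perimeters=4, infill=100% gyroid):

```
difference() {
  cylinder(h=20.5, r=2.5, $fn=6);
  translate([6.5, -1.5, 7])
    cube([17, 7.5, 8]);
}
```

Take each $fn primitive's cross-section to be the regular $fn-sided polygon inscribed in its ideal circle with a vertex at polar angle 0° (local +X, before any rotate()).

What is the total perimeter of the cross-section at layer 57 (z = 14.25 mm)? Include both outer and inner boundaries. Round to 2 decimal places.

At z = 14.25 mm: the cylinder: section is a regular 6-gon, circumradius r=2.5 (perimeter = 2·6·2.500·sin(180°/6) = 15.00 mm); the cube at (6.5, -1.5) (footprint 17×7.5) is included at this height (perimeter 49.00 mm); After the difference (first − rest): starting from the r=2.5 cylinder, the 17×7.5 cube at (6.5, -1.5) misses the remaining region (no effect) — boundary = 15.00 mm. Overall, the cross-section is a single solid region. Total boundary length (outer) = 15.00 mm.

15.00 mm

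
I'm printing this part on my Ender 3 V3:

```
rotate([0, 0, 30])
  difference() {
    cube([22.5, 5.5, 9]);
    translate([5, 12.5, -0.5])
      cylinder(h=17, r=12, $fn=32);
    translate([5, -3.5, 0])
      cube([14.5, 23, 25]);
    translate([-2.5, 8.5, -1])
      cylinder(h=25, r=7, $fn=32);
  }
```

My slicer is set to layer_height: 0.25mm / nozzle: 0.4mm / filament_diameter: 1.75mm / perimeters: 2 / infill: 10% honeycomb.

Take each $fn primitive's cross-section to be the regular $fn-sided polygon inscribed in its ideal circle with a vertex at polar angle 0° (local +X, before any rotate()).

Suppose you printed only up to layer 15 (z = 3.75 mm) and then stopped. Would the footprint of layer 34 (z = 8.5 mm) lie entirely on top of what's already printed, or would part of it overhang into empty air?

entirely on top

Compare the two slices. At z = 3.75: the cube (footprint 22.5×5.5) is included at this height (area 123.75 mm²); the r=12 cylinder at (5, 12.5) gives a regular 32-gon of circumradius 12 (constant along its height) (area = (32/2)·12.000²·sin(360°/32) = 449.49 mm²); the 14.5×23 cube at (5, -3.5) contributes its full rectangle (area 333.50 mm²); the cylinder at (-2.5, 8.5): section is a regular 32-gon, circumradius r=7 (area = (32/2)·7.000²·sin(360°/32) = 152.95 mm²); After the difference (first − rest): starting from the 22.5×5.5 cube (123.75 mm²), the r=12 cylinder at (5, 12.5) partially overlaps it — only the 56.72 mm² overlap (of its 449.49 mm²) is removed, clipping the outline; the 14.5×23 cube at (5, -3.5) partially overlaps it — only the 46.06 mm² overlap (of its 333.50 mm²) is removed, clipping the outline; the r=7 cylinder at (-2.5, 8.5) misses the remaining region (no effect) — area = 20.97 mm²; (rotated 30° about Z; rotation is an isometry so areas/perimeters/island counts are preserved). At z = 8.5: the 22.5×5.5 cube contributes its full rectangle (area 123.75 mm²); the r=12 cylinder at (5, 12.5) gives a regular 32-gon of circumradius 12 (constant along its height) (area = (32/2)·12.000²·sin(360°/32) = 449.49 mm²); the cube at (5, -3.5) is present — its section is the full 14.5×23 rectangle (area 333.50 mm²); the r=7 cylinder at (-2.5, 8.5) contributes a regular 32-gon of circumradius 7 (area = (32/2)·7.000²·sin(360°/32) = 152.95 mm²); Taking the first minus the rest: starting from the 22.5×5.5 cube (123.75 mm²), the r=12 cylinder at (5, 12.5) partially overlaps it — only the 56.72 mm² overlap (of its 449.49 mm²) is removed, clipping the outline; the 14.5×23 cube at (5, -3.5) partially overlaps it — only the 46.06 mm² overlap (of its 333.50 mm²) is removed, clipping the outline; the r=7 cylinder at (-2.5, 8.5) misses the remaining region (no effect) — area = 20.97 mm²; (rotated 30° about Z; rotation is an isometry so areas/perimeters/island counts are preserved). Checking containment: the cross-section at z = 8.5 is a subset of the cross-section at z = 3.75.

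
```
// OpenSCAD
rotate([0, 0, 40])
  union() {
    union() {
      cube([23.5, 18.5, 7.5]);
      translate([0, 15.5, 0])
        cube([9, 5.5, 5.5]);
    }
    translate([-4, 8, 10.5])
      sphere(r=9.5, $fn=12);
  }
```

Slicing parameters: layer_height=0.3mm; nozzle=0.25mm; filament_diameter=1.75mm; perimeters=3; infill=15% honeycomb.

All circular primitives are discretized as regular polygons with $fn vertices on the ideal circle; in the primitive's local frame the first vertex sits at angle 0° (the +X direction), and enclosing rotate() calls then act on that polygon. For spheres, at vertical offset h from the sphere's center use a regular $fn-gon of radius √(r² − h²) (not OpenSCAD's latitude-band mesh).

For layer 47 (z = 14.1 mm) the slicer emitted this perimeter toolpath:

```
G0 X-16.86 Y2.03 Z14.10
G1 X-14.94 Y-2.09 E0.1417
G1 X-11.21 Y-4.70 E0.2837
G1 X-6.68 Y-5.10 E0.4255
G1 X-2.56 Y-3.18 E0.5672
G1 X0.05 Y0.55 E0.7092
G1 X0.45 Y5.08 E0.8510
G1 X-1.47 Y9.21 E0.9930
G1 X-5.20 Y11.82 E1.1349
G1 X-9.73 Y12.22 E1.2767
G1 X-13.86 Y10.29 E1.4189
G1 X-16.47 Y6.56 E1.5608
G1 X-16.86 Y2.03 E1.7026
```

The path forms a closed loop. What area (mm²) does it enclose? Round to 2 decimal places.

Apply the shoelace formula to the sequence of (X, Y) vertices; enclosed area = 231.82 mm².

231.82 mm²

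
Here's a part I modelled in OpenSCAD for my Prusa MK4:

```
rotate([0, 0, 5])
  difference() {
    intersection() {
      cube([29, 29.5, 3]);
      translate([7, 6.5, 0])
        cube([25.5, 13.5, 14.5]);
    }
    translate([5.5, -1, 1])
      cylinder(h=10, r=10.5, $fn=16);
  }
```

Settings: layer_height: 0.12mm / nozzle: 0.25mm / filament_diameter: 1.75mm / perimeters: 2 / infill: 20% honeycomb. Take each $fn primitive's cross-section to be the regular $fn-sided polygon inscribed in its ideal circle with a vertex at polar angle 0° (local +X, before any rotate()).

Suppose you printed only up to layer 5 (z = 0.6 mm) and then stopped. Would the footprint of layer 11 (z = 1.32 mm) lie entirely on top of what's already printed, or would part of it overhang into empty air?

Compare the two slices. At z = 0.6: the cube (footprint 29×29.5) is included at this height (area 855.50 mm²); the cube at (7, 6.5) is present — its section is the full 25.5×13.5 rectangle (area 344.25 mm²); Keeping only the common overlap: the 25.5×13.5 cube at (7, 6.5) partially overlaps the 29×29.5 cube; clipping to the common part keeps 297.00 mm² — area = 297.00 mm²; the cylinder at (5.5, -1) does not reach this height (z outside [1, 11]); Subtracting the remaining from the first: none of the subtracted shapes is present at this height, so the result so far is unchanged — area = 297.00 mm²; (rotated 5° about Z; rotation is an isometry so areas/perimeters/island counts are preserved). At z = 1.32: the cube is present — its section is the full 29×29.5 rectangle (area 855.50 mm²); the cube at (7, 6.5) is present — its section is the full 25.5×13.5 rectangle (area 344.25 mm²); After intersecting: the 25.5×13.5 cube at (7, 6.5) partially overlaps the 29×29.5 cube; clipping to the common part keeps 297.00 mm² — area = 297.00 mm²; the r=10.5 cylinder at (5.5, -1) gives a regular 16-gon of circumradius 10.5 (constant along its height) (area = (16/2)·10.500²·sin(360°/16) = 337.53 mm²); Subtracting the remaining from the first: starting from that combined region (297.00 mm²), the r=10.5 cylinder at (5.5, -1) partially overlaps it — only the 9.80 mm² overlap (of its 337.53 mm²) is removed, clipping the outline — area = 287.20 mm²; (whole slice rotated 5° about Z — lengths, areas and connectivity unchanged). Checking containment: the cross-section at z = 1.32 is a subset of the cross-section at z = 0.6.

entirely on top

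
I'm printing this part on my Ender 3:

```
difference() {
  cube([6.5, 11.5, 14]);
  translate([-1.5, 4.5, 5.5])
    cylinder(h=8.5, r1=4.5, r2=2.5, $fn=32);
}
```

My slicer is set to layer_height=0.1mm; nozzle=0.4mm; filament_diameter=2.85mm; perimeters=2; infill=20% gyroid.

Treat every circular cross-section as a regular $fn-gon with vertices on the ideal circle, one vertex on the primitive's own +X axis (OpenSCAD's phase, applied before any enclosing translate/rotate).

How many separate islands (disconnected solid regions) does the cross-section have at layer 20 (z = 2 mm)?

At z = 2 mm: the cube is present — its section is the full 6.5×11.5 rectangle; the cone at (-1.5, 4.5) does not reach this height (z outside [5.5, 14]); Taking the first minus the rest: none of the subtracted shapes is present at this height, so the 6.5×11.5 cube is unchanged — 1 connected region. Overall, the cross-section is a single solid region. Island count = 1.

1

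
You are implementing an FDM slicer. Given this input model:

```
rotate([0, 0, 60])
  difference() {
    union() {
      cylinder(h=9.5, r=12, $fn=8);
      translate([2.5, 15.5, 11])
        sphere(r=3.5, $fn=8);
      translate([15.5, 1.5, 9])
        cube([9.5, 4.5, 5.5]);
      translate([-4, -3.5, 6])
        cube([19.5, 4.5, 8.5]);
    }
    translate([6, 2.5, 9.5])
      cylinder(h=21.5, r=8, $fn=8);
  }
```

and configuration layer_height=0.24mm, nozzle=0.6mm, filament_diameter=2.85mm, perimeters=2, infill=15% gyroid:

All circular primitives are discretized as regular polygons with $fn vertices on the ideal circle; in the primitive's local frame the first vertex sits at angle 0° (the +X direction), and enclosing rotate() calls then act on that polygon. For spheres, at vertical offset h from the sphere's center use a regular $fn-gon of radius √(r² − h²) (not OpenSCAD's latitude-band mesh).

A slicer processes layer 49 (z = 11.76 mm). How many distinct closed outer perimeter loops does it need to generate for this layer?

At z = 11.76 mm: the cylinder does not reach this height (z outside [0, 9.5]); the sphere at (2.5, 15.5): section is a regular 8-gon, circumradius = √(r²−h²) = √(3.5²−0.76²) = 3.416; the cube at (15.5, 1.5) (footprint 9.5×4.5) is included at this height; the 19.5×4.5 cube at (-4, -3.5) contributes its full rectangle; Combining (union): the 3 present regions are separate (no shared area or edge), so areas and boundary lengths simply add and each stays a separate island — 3 connected regions; the r=8 cylinder at (6, 2.5) contributes a regular 8-gon of circumradius 8; Taking the first minus the rest: starting from the result so far, the r=8 cylinder at (6, 2.5) partially overlaps it — only the 57.78 mm² overlap (of its 181.02 mm²) is removed, clipping the outline — 4 connected regions; (whole slice rotated 60° about Z — lengths, areas and connectivity unchanged). The result has 4 disconnected regions.

4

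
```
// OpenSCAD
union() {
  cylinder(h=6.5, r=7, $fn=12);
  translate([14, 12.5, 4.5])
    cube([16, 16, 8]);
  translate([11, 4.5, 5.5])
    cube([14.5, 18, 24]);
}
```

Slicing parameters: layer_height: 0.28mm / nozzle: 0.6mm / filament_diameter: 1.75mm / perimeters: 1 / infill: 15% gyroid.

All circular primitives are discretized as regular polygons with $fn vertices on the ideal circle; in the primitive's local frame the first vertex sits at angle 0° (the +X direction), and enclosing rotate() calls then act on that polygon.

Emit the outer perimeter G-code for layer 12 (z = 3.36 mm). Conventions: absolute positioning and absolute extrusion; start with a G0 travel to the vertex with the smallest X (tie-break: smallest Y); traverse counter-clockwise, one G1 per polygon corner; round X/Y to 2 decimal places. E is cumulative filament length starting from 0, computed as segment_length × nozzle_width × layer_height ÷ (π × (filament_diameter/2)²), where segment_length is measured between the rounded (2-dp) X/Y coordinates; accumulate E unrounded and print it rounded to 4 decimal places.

G0 X-7.00 Y0.00 Z3.36
G1 X-6.06 Y-3.50 E0.2531
G1 X-3.50 Y-6.06 E0.5060
G1 X0.00 Y-7.00 E0.7591
G1 X3.50 Y-6.06 E1.0122
G1 X6.06 Y-3.50 E1.2651
G1 X7.00 Y0.00 E1.5182
G1 X6.06 Y3.50 E1.7714
G1 X3.50 Y6.06 E2.0242
G1 X0.00 Y7.00 E2.2774
G1 X-3.50 Y6.06 E2.5305
G1 X-6.06 Y3.50 E2.7834
G1 X-7.00 Y0.00 E3.0365

At z = 3.36 mm: the r=7 cylinder contributes a regular 12-gon of circumradius 7; the cube at (14, 12.5) is not intersected at this z (z outside [4.5, 12.5]); the cube at (11, 4.5) is absent (z outside [5.5, 29.5]); Combining (union): only the r=7 cylinder is present, so the union is just that shape — 1 connected region. The outline is a single polygon with 12 vertices. Extrusion per mm of travel: 0.6 × 0.28 / (π × 0.875²) = 0.069846. Accumulating E over each segment gives final E = 3.0365.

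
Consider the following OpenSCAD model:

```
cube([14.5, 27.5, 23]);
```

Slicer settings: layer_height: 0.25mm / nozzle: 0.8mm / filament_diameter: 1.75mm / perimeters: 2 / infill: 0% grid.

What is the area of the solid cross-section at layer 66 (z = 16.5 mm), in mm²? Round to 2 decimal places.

398.75 mm²

At z = 16.5 mm: the cube (footprint 14.5×27.5) is included at this height (area 398.75 mm²). Overall, the cross-section is a single solid region. Net area = 398.75 mm².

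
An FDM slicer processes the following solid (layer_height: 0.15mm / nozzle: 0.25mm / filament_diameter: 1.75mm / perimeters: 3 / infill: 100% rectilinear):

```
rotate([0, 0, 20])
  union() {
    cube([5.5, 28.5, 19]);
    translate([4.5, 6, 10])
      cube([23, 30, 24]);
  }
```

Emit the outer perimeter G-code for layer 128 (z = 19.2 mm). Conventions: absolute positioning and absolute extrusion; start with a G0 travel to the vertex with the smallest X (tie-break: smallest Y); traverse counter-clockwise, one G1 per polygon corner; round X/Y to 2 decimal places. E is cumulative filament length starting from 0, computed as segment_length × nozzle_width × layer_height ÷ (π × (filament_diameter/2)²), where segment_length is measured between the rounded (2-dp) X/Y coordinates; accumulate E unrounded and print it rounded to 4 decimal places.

G0 X-8.08 Y35.37 Z19.20
G1 X2.18 Y7.18 E0.4677
G1 X23.79 Y15.04 E0.8262
G1 X13.53 Y43.23 E1.2939
G1 X-8.08 Y35.37 E1.6524

At z = 19.2 mm: the cube does not reach this height (z outside [0, 19]); the cube at (4.5, 6) (footprint 23×30) is included at this height; Merging all regions: only the 23×30 cube at (4.5, 6) is present, so the union is just that shape — 1 connected region; (whole slice rotated 20° about Z — lengths, areas and connectivity unchanged). The outline is a single polygon with 4 vertices. Extrusion per mm of travel: 0.25 × 0.15 / (π × 0.875²) = 0.015591. Accumulating E over each segment gives final E = 1.6524.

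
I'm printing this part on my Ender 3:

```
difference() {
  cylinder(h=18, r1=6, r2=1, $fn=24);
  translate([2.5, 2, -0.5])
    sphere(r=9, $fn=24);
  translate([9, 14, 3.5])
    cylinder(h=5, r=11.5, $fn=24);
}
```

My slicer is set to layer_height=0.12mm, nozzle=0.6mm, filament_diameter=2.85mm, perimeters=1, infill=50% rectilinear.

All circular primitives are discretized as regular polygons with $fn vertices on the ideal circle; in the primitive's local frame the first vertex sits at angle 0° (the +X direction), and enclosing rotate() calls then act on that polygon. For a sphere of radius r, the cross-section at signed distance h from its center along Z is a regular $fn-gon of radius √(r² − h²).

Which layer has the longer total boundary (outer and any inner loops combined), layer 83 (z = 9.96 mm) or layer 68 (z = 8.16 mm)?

Layer 83 (z = 9.96): the cone: at t=0.553 of its height the radius interpolates to r₁+(r₂−r₁)t = 3.233, giving a regular 24-gon of that circumradius (perimeter = 2·24·3.233·sin(180°/24) = 20.26 mm); the sphere at (2.5, 2) is not intersected at this z (|z−center|=10.460 > r=9); the cylinder at (9, 14) does not reach this height (z outside [3.5, 8.5]); Subtracting the remaining from the first: none of the subtracted shapes is present at this height, so the cone is unchanged — boundary = 20.26 mm. So its perimeter = 20.26 mm. Layer 68 (z = 8.16): the cone contributes a regular 24-gon of circumradius 3.733 (interpolated between r1=6 and r2=1 at t=0.453) (perimeter = 2·24·3.733·sin(180°/24) = 23.39 mm); the r=9 sphere at (2.5, 2) contributes a regular 24-gon of circumradius √(9²−8.66²) = 2.450 (perimeter = 2·24·2.450·sin(180°/24) = 15.35 mm); the cylinder at (9, 14): section is a regular 24-gon, circumradius r=11.5 (perimeter = 2·24·11.500·sin(180°/24) = 72.05 mm); Taking the first minus the rest: starting from the cone, the r=9 sphere at (2.5, 2) partially overlaps it — only the 10.42 mm² overlap (of its 18.65 mm²) is removed, clipping the outline; the r=11.5 cylinder at (9, 14) misses the remaining region (no effect) — boundary = 25.03 mm. So its perimeter = 25.03 mm. Layer 68 is larger (25.03 vs 20.26 mm).

layer 68 (z = 8.16 mm)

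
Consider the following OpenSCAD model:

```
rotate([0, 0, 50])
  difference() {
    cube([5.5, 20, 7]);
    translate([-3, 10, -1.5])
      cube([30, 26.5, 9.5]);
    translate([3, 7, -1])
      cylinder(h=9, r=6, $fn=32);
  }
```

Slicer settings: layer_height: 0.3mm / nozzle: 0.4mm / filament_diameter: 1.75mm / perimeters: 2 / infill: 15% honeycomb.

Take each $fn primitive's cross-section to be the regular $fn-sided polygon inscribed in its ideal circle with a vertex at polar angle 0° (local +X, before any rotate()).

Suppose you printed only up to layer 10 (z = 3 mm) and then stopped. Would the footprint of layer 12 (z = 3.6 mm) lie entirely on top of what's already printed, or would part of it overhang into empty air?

entirely on top

Compare the two slices. At z = 3: the cube is present — its section is the full 5.5×20 rectangle (area 110.00 mm²); the cube at (-3, 10) (footprint 30×26.5) is included at this height (area 795.00 mm²); the r=6 cylinder at (3, 7) gives a regular 32-gon of circumradius 6 (constant along its height) (area = (32/2)·6.000²·sin(360°/32) = 112.37 mm²); Taking the first minus the rest: starting from the 5.5×20 cube (110.00 mm²), the 30×26.5 cube at (-3, 10) partially overlaps it — only the 55.00 mm² overlap (of its 795.00 mm²) is removed, clipping the outline; the r=6 cylinder at (3, 7) partially overlaps it — only the 48.16 mm² overlap (of its 112.37 mm²) is removed, clipping the outline — area = 6.84 mm²; (rotated 50° about Z; rotation is an isometry so areas/perimeters/island counts are preserved). At z = 3.6: the cube is present — its section is the full 5.5×20 rectangle (area 110.00 mm²); the cube at (-3, 10) is present — its section is the full 30×26.5 rectangle (area 795.00 mm²); the r=6 cylinder at (3, 7) contributes a regular 32-gon of circumradius 6 (area = (32/2)·6.000²·sin(360°/32) = 112.37 mm²); Subtracting the remaining from the first: starting from the 5.5×20 cube (110.00 mm²), the 30×26.5 cube at (-3, 10) partially overlaps it — only the 55.00 mm² overlap (of its 795.00 mm²) is removed, clipping the outline; the r=6 cylinder at (3, 7) partially overlaps it — only the 48.16 mm² overlap (of its 112.37 mm²) is removed, clipping the outline — area = 6.84 mm²; (rotated 50° about Z; rotation is an isometry so areas/perimeters/island counts are preserved). Checking containment: the cross-section at z = 3.6 is a subset of the cross-section at z = 3.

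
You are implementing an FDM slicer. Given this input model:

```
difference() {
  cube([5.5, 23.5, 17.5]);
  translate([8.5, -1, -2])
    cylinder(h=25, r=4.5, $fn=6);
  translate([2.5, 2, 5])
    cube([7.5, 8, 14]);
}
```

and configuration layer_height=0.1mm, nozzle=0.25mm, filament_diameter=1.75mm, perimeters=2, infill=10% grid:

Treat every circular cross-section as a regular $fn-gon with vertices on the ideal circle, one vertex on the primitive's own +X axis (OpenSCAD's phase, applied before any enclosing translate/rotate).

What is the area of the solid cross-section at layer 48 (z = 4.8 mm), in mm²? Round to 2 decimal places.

At z = 4.8 mm: the 5.5×23.5 cube contributes its full rectangle (area 129.25 mm²); the r=4.5 cylinder at (8.5, -1) gives a regular 6-gon of circumradius 4.5 (constant along its height) (area = (6/2)·4.500²·sin(360°/6) = 52.61 mm²); the cube at (2.5, 2) is absent (z outside [5, 19]); After the difference (first − rest): starting from the 5.5×23.5 cube (129.25 mm²), the r=4.5 cylinder at (8.5, -1) partially overlaps it — only the 0.74 mm² overlap (of its 52.61 mm²) is removed, clipping the outline — area = 128.51 mm². Overall, the cross-section is a single solid region. Net area = 128.51 mm².

128.51 mm²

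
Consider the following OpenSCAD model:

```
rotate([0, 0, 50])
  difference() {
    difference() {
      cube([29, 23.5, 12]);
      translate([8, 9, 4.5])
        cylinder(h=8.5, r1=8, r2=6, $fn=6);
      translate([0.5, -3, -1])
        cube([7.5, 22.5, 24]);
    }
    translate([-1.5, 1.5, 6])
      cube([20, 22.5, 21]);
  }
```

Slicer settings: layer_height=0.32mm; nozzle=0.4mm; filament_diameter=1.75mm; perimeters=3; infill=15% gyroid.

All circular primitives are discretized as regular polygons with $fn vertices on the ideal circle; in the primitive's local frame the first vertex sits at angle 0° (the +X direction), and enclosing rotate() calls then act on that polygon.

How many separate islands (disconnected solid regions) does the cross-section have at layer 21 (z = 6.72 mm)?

At z = 6.72 mm: the cube is present — its section is the full 29×23.5 rectangle; the cone at (8, 9) contributes a regular 6-gon of circumradius 7.478 (interpolated between r1=8 and r2=6 at t=0.261); the 7.5×22.5 cube at (0.5, -3) contributes its full rectangle; Taking the first minus the rest: starting from the 29×23.5 cube, the cone at (8, 9) lies wholly inside it (removes its full 145.27 mm² and its 44.87 mm outline becomes a hole wall); the 7.5×22.5 cube at (0.5, -3) partially overlaps it — only the 73.61 mm² overlap (of its 168.75 mm²) is removed, clipping the outline — 1 connected region; the cube at (-1.5, 1.5) is present — its section is the full 20×22.5 rectangle; Subtracting the remaining from the first: starting from that combined region, the 20×22.5 cube at (-1.5, 1.5) partially overlaps it — only the 199.36 mm² overlap (of its 450.00 mm²) is removed, clipping the outline — 2 connected regions; (whole slice rotated 50° about Z — lengths, areas and connectivity unchanged). Overall, the cross-section has 2 separate islands. Island count = 2.

2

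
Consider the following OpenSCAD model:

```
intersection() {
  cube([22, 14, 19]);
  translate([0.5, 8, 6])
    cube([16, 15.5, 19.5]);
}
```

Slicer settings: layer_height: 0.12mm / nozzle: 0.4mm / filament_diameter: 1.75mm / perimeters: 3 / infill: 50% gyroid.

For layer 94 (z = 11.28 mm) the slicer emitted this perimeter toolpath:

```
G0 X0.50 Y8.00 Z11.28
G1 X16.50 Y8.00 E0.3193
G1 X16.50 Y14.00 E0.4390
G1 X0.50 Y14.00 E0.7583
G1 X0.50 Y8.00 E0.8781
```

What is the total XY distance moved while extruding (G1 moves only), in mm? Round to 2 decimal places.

44.00 mm

Sum the Euclidean lengths of each G1 segment: total = 44.00 mm.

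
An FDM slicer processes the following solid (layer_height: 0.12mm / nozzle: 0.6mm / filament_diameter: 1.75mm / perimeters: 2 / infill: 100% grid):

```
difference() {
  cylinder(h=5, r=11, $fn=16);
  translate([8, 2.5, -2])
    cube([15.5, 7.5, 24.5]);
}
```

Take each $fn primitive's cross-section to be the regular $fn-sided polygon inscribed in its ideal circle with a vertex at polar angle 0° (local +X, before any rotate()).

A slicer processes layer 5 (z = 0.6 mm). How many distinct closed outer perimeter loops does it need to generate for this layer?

At z = 0.6 mm: the r=11 cylinder contributes a regular 16-gon of circumradius 11; the cube at (8, 2.5) (footprint 15.5×7.5) is included at this height; Subtracting the remaining from the first: starting from the r=11 cylinder, the 15.5×7.5 cube at (8, 2.5) partially overlaps it — only the 7.49 mm² overlap (of its 116.25 mm²) is removed, clipping the outline — 1 connected region. The result has 1 disconnected region.

1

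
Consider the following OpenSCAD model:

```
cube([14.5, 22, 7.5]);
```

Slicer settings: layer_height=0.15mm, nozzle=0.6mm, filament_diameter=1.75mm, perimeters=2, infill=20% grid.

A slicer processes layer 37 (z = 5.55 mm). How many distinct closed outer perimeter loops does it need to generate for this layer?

1

At z = 5.55 mm: the cube is present — its section is the full 14.5×22 rectangle. The result has 1 disconnected region.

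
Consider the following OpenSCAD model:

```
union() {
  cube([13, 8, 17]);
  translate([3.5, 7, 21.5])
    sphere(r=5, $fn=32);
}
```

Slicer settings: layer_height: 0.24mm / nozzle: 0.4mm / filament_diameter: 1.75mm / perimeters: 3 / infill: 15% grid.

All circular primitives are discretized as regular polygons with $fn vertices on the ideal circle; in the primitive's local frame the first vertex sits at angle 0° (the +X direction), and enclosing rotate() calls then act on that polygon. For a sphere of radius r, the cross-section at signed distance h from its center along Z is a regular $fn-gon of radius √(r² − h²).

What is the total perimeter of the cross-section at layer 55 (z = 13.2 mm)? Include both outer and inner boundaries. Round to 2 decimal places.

At z = 13.2 mm: the 13×8 cube contributes its full rectangle (perimeter 42.00 mm); the sphere at (3.5, 7) does not reach this height (|z−center|=8.300 > r=5); Merging all regions: only the 13×8 cube is present, so the union is just that shape — boundary = 42.00 mm. Overall, the cross-section is a single solid region. Total boundary length (outer) = 42.00 mm.

42.00 mm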